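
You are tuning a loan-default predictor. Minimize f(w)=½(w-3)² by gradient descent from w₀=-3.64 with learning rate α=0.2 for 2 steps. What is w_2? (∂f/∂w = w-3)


step 1: grad = -3.64-3 = -6.64; w = -3.64 - 0.2·(-6.64) = -2.312
step 2: grad = -2.312-3 = -5.312; w = -2.312 - 0.2·(-5.312) = -1.2496

-1.2496


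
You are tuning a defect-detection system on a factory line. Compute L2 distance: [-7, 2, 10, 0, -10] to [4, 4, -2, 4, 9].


d = √((-7-4)² + (2-4)² + (10+ 2)² + (0-4)² + (-10-9)²)
  = √(121 + 4 + 144 + 16 + 361)
  = √646 = 25.4165

25.4165


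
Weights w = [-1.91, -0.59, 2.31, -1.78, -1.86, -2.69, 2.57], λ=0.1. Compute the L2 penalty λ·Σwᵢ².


‖w‖₂² = (-1.91)² + (-0.59)² + (2.31)² + (-1.78)² + (-1.86)² + (-2.69)² + (2.57)²
     = 3.6481 + 0.3481 + 5.3361 + 3.1684 + 3.4596 + 7.2361 + 6.6049
     = 29.8013
λ·‖w‖₂² = 0.1·29.8013 = 2.98013

2.98013


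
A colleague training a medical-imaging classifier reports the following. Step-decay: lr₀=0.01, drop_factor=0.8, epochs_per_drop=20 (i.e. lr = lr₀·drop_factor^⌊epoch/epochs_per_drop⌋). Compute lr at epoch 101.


n_drops = ⌊101/20⌋ = 5
lr = 0.01·0.8^5 = 0.01·0.32768 = 0.0032768

0.0032768


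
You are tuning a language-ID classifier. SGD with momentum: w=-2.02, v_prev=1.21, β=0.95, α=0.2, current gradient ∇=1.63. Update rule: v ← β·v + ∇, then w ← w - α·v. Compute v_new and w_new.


v_new = 0.95·1.21 + 1.63 = 1.1495 + 1.63 = 2.7795
w_new = -2.02 - 0.2·2.7795 = -2.02 - 0.5559 = -2.5759

v_new=2.7795, w_new=-2.5759


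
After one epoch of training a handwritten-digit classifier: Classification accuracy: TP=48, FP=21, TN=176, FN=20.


Accuracy = (TP+TN)/(TP+TN+FP+FN)
= (48+176)/(265)
= 224/265 = 84.53%

84.53%


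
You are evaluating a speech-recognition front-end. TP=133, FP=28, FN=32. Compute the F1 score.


Precision = 133/161 = 0.8261
Recall = 133/165 = 0.8061
F1 = 2·P·R/(P+R) = 2·TP/(2·TP+FP+FN) = 266/(266+28+32) = 266/326 = 0.816

0.816


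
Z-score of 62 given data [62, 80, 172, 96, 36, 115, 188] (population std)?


μ = 107, σ = 51.777
z = (62 - 107)/51.777 = -0.8691

-0.8691


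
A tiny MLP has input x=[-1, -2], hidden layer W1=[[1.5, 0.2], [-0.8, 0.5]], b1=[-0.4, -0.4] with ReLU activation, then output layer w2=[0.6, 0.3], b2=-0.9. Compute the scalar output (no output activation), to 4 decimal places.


z1[0] = (1.5)·(-1) + (0.2)·(-2) - 0.4 = -2.3
z1[1] = (-0.8)·(-1) + (0.5)·(-2) - 0.4 = -0.6
h = ReLU(z1) = [0.0, 0.0]
output = (0.6)·(0.0) + (0.3)·(0.0) - 0.9 = -0.9

-0.9


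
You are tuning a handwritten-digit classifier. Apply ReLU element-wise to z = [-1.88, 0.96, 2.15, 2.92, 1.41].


ReLU(-1.88) = max(0, -1.88) = 0.0
ReLU(0.96) = max(0, 0.96) = 0.96
ReLU(2.15) = max(0, 2.15) = 2.15
ReLU(2.92) = max(0, 2.92) = 2.92
ReLU(1.41) = max(0, 1.41) = 1.41
result = [0.0, 0.96, 2.15, 2.92, 1.41]

[0.0, 0.96, 2.15, 2.92, 1.41]


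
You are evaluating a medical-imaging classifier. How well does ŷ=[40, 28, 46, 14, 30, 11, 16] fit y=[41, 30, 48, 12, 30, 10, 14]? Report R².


ȳ = 26.4286
SS_res = Σ(y-ŷ)² = 18
SS_tot = Σ(y-ȳ)² = 1335.71
R² = 1 - SS_res/SS_tot = 1 - 0.0135 = 0.9865

0.9865


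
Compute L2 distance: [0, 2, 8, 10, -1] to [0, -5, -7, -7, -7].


d = √((0-0)² + (2+ 5)² + (8+ 7)² + (10+ 7)² + (-1+ 7)²)
  = √(0 + 49 + 225 + 289 + 36)
  = √599 = 24.4745

24.4745


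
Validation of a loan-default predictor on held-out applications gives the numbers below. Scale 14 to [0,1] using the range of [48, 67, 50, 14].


min=14, max=67
(14-14)/(67-14) = 0/53 = 0.0

0.0


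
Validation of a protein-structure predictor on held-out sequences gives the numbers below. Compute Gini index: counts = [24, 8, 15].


Probabilities: [24/47, 8/47, 15/47] ≈ [0.5106, 0.1702, 0.3191]
Σpᵢ² = (576 + 64 + 225)/47² = 865/2209
Gini = 1 - Σpᵢ² = 1 - 865/2209 = 0.6084

0.6084


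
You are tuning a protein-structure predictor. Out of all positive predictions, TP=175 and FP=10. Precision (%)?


Precision = TP/(TP+FP)
= 175/(175+10)
= 175/185 = 94.59%

94.59%


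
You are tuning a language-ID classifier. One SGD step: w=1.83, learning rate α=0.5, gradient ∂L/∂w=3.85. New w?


w_new = w - α·∇
= 1.83 - 0.5·3.85
= 1.83 - 1.925
= -0.095

-0.095


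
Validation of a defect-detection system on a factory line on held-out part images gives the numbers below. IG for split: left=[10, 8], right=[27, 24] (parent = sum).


Parent = [37, 32], H_parent = 0.9962
H_left = 0.9911 (n=18), H_right = 0.9975 (n=51)
H_children = (18/69)·0.9911 + (51/69)·0.9975 = 0.9958
IG = 0.9962 - 0.9958 = 0.0004

0.0004


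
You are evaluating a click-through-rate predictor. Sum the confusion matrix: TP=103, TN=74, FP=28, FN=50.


Total = TP + TN + FP + FN
= 103 + 74 + 28 + 50
= 255
(Predicted positive: 131, predicted negative: 124)

255


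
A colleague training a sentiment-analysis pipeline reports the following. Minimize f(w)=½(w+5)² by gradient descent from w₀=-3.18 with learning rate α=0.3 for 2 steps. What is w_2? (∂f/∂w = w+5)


step 1: grad = -3.18+5 = 1.82; w = -3.18 - 0.3·(1.82) = -3.726
step 2: grad = -3.726+5 = 1.274; w = -3.726 - 0.3·(1.274) = -4.1082

-4.1082


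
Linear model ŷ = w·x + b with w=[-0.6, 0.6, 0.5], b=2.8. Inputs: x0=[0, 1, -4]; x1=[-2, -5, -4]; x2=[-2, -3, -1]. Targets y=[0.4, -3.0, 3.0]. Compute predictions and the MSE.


ŷ0 = (-0.6)·(0) + (0.6)·(1) + (0.5)·(-4) + 2.8 = 1.4
ŷ1 = (-0.6)·(-2) + (0.6)·(-5) + (0.5)·(-4) + 2.8 = -1.0
ŷ2 = (-0.6)·(-2) + (0.6)·(-3) + (0.5)·(-1) + 2.8 = 1.7
errors² = [1.0, 4.0, 1.69]
MSE = 6.6900/3 = 2.23

2.23


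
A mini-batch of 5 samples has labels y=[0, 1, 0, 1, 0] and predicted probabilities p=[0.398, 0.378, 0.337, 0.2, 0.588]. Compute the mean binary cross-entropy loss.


L[0] = -ln(1-0.398) = -ln(0.602) = 0.5075
L[1] = -ln(0.378) = 0.9729
L[2] = -ln(1-0.337) = -ln(0.663) = 0.411
L[3] = -ln(0.2) = 1.6094
L[4] = -ln(1-0.588) = -ln(0.412) = 0.8867
mean = (0.5075 + 0.9729 + 0.411 + 1.6094 + 0.8867)/5 = 0.8775

0.8775


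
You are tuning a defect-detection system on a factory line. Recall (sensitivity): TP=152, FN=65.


Recall = TP/(TP+FN)
= 152/(152+65)
= 152/217 = 70.05%

70.05%


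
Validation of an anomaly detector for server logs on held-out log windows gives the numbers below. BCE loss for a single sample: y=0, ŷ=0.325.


BCE = -[y·ln(p) + (1-y)·ln(1-p)]
= -0 - 1·ln(1-0.325)
= -ln(0.675) = 0.393

0.393


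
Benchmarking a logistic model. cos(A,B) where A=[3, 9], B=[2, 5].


A·B = 3·2 + 9·5 = 51
‖A‖ = √90 = 9.4868, ‖B‖ = √29 = 5.3852
cos = 51/(√90·√29) = 51/√2610 = 0.9983

0.9983


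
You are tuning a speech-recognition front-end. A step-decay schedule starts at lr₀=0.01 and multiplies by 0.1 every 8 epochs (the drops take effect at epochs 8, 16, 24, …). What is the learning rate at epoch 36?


n_drops = ⌊36/8⌋ = 4
lr = 0.01·0.1^4 = 0.01·0.0001 = 0.000001

0.000001


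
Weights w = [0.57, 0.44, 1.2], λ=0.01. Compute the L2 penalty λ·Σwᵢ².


‖w‖₂² = (0.57)² + (0.44)² + (1.2)²
     = 0.3249 + 0.1936 + 1.44
     = 1.9585
λ·‖w‖₂² = 0.01·1.9585 = 0.019585

0.019585


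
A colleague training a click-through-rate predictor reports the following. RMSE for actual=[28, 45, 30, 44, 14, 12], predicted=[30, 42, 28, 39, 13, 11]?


MSE = 44/6 = 7.3333
RMSE = √(44/6) = 2.708

2.708


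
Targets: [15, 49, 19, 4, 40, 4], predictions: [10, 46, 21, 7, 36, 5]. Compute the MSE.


Squared errors: (15-10)²=25, (49-46)²=9, (19-21)²=4, (4-7)²=9, (40-36)²=16, (4-5)²=1
Sum = 64
MSE = 64/6 = 32/3

32/3


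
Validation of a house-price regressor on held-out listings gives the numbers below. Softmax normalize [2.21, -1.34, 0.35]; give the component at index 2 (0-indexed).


Exponentials: e^2.21=9.1157, e^-1.34=0.2618, e^0.35=1.4191
Sum = 10.7966
Softmax = [0.8443, 0.0243, 0.1314]
p[2] = 1.4191/10.7966 = 0.1314

0.1314


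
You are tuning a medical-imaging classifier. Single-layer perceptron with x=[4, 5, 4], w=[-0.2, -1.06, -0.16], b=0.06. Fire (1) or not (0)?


z = (4)·(-0.2) + (5)·(-1.06) + (4)·(-0.16) + 0.06
  = -6.68
step(z) = 0 (z<0)

0


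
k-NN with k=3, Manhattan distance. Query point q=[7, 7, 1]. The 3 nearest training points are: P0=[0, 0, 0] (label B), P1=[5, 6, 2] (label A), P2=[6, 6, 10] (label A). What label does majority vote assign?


d(q,P0) = 15  (label B)
d(q,P1) = 4  (label A)
d(q,P2) = 11  (label A)
Votes: A=2, B=1
Majority → A

A


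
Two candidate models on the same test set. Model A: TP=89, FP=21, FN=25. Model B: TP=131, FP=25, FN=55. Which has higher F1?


Model A: P=89/110=0.8091, R=89/114=0.7807, F1=2PR/(P+R)=2TP/(2TP+FP+FN)=178/224=0.7946
Model B: P=131/156=0.8397, R=131/186=0.7043, F1=2PR/(P+R)=2TP/(2TP+FP+FN)=262/342=0.7661
0.7946 > 0.7661 → Model A

Model A


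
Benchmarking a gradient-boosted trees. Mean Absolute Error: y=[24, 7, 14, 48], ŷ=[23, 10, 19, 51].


Absolute errors: |24-23|=1, |7-10|=3, |14-19|=5, |48-51|=3
Sum = 12
MAE = 12/4 = 3

3


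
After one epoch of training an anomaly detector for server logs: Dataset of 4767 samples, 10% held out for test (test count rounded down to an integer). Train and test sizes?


Test = ⌊4767·10/100⌋ = 476
Train = 4767 - 476 = 4291

Train: 4291, Test: 476


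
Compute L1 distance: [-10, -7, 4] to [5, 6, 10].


d = |-10-5| + |-7-6| + |4-10|
  = 15 + 13 + 6
  = 34

34


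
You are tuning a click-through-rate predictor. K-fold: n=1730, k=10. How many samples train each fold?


Fold size = 1730/10 = 173
Training per fold = 1730 - 173 = 1557

1557


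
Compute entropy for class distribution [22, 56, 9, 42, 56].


Probabilities: [22/185, 56/185, 9/185, 42/185, 56/185] ≈ [0.1189, 0.3027, 0.0486, 0.227, 0.3027]
H = -((22/185)·log₂(22/185) + (56/185)·log₂(56/185) + (9/185)·log₂(9/185) + (42/185)·log₂(42/185) + (56/185)·log₂(56/185))
  = 2.1069 bits

2.1069 bits


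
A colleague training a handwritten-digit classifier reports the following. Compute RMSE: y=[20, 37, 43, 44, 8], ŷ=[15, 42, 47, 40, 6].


MSE = 86/5 = 17.2
RMSE = √(86/5) = 4.1473

4.1473


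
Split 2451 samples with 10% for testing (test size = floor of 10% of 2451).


Test = ⌊2451·10/100⌋ = 245
Train = 2451 - 245 = 2206

Train: 2206, Test: 245


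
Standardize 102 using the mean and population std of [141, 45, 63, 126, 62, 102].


μ = 89.8333, σ = 35.5407
z = (102 - 89.8333)/35.5407 = 0.3423

0.3423


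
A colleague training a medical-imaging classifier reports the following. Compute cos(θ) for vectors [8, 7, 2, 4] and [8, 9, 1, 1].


A·B = 8·8 + 7·9 + 2·1 + 4·1 = 133
‖A‖ = √133 = 11.5326, ‖B‖ = √147 = 12.1244
cos = 133/(√133·√147) = 133/√19551 = 0.9512

0.9512


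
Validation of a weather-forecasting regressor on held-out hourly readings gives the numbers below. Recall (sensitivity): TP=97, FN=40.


Recall = TP/(TP+FN)
= 97/(97+40)
= 97/137 = 70.8%

70.8%


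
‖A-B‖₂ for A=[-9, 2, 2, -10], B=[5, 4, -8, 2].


d = √((-9-5)² + (2-4)² + (2+ 8)² + (-10-2)²)
  = √(196 + 4 + 100 + 144)
  = √444 = 21.0713

21.0713


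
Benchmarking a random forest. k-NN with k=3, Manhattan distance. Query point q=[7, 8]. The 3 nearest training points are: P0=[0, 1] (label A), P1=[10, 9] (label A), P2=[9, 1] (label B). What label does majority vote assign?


d(q,P0) = 14  (label A)
d(q,P1) = 4  (label A)
d(q,P2) = 9  (label B)
Votes: A=2, B=1
Majority → A

A


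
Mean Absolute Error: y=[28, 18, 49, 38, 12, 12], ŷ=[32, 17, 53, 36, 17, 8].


Absolute errors: |28-32|=4, |18-17|=1, |49-53|=4, |38-36|=2, |12-17|=5, |12-8|=4
Sum = 20
MAE = 20/6 = 10/3

10/3


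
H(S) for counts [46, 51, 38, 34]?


Probabilities: [46/169, 51/169, 38/169, 34/169] ≈ [0.2722, 0.3018, 0.2249, 0.2012]
H = -((46/169)·log₂(46/169) + (51/169)·log₂(51/169) + (38/169)·log₂(38/169) + (34/169)·log₂(34/169))
  = 1.9821 bits

1.9821 bits


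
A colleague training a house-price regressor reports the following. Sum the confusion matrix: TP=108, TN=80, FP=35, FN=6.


Total = TP + TN + FP + FN
= 108 + 80 + 35 + 6
= 229
(Predicted positive: 143, predicted negative: 86)

229


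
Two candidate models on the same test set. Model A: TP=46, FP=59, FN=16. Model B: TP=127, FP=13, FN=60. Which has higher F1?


Model A: P=46/105=0.4381, R=46/62=0.7419, F1=2PR/(P+R)=2TP/(2TP+FP+FN)=92/167=0.5509
Model B: P=127/140=0.9071, R=127/187=0.6791, F1=2PR/(P+R)=2TP/(2TP+FP+FN)=254/327=0.7768
0.5509 < 0.7768 → Model B

Model B


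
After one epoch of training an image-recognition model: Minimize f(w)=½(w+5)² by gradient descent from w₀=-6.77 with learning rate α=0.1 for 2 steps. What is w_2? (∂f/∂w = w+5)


step 1: grad = -6.77+5 = -1.77; w = -6.77 - 0.1·(-1.77) = -6.593
step 2: grad = -6.593+5 = -1.593; w = -6.593 - 0.1·(-1.593) = -6.4337

-6.4337


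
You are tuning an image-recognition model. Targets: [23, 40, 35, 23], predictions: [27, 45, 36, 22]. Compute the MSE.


Squared errors: (23-27)²=16, (40-45)²=25, (35-36)²=1, (23-22)²=1
Sum = 43
MSE = 43/4 = 43/4

43/4


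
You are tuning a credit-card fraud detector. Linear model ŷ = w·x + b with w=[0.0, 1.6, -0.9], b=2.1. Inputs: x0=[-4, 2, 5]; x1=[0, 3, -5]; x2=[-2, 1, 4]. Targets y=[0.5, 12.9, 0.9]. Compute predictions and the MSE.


ŷ0 = (0.0)·(-4) + (1.6)·(2) + (-0.9)·(5) + 2.1 = 0.8
ŷ1 = (0.0)·(0) + (1.6)·(3) + (-0.9)·(-5) + 2.1 = 11.4
ŷ2 = (0.0)·(-2) + (1.6)·(1) + (-0.9)·(4) + 2.1 = 0.1
errors² = [0.09, 2.25, 0.64]
MSE = 2.9800/3 = 0.9933

0.9933


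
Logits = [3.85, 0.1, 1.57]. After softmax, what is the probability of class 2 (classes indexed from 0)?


Exponentials: e^3.85=46.9931, e^0.1=1.1052, e^1.57=4.8066
Sum = 52.9049
Softmax = [0.8883, 0.0209, 0.0909]
p[2] = 4.8066/52.9049 = 0.0909

0.0909


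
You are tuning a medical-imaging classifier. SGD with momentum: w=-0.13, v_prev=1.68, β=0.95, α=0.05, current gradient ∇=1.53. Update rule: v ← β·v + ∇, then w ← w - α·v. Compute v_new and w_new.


v_new = 0.95·1.68 + 1.53 = 1.596 + 1.53 = 3.126
w_new = -0.13 - 0.05·3.126 = -0.13 - 0.1563 = -0.2863

v_new=3.126, w_new=-0.2863


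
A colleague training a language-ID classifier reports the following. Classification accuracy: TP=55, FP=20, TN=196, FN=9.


Accuracy = (TP+TN)/(TP+TN+FP+FN)
= (55+196)/(280)
= 251/280 = 89.64%

89.64%


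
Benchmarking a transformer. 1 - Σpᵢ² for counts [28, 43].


Probabilities: [28/71, 43/71] ≈ [0.3944, 0.6056]
Σpᵢ² = (784 + 1849)/71² = 2633/5041
Gini = 1 - Σpᵢ² = 1 - 2633/5041 = 0.4777

0.4777


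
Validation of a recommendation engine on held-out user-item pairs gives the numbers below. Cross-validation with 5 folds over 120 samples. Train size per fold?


Fold size = 120/5 = 24
Training per fold = 120 - 24 = 96

96


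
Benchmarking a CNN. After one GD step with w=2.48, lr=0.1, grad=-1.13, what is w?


w_new = w - α·∇
= 2.48 - 0.1·-1.13
= 2.48 + 0.113
= 2.593

2.593


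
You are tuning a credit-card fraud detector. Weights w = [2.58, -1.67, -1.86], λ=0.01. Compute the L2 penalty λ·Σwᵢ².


‖w‖₂² = (2.58)² + (-1.67)² + (-1.86)²
     = 6.6564 + 2.7889 + 3.4596
     = 12.9049
λ·‖w‖₂² = 0.01·12.9049 = 0.129049

0.129049


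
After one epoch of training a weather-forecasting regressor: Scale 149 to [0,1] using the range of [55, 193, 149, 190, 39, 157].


min=39, max=193
(149-39)/(193-39) = 110/154 = 0.7143

0.7143


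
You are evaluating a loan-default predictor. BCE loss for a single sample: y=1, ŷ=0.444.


BCE = -[y·ln(p) + (1-y)·ln(1-p)]
= -1·ln(0.444) - 0
= -ln(0.444) = 0.8119

0.8119


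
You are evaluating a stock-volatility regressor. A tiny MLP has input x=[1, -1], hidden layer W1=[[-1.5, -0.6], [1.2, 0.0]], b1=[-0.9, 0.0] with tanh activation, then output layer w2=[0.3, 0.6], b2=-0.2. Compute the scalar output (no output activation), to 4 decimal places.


z1[0] = (-1.5)·(1) + (-0.6)·(-1) - 0.9 = -1.8
z1[1] = (1.2)·(1) + (0.0)·(-1) + 0.0 = 1.2
h = tanh(z1) = [-0.9468, 0.8337]
output = (0.3)·(-0.9468) + (0.6)·(0.8337) - 0.2 = 0.0162

0.0162


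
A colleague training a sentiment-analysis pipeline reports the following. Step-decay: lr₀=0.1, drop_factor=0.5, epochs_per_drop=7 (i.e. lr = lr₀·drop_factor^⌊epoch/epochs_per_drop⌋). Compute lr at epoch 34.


n_drops = ⌊34/7⌋ = 4
lr = 0.1·0.5^4 = 0.1·0.0625 = 0.00625

0.00625


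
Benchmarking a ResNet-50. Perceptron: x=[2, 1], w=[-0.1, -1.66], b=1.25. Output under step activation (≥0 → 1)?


z = (2)·(-0.1) + (1)·(-1.66) + 1.25
  = -0.61
step(z) = 0 (z<0)

0


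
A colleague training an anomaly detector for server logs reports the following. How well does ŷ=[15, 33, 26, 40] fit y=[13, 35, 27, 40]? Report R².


ȳ = 28.75
SS_res = Σ(y-ŷ)² = 9
SS_tot = Σ(y-ȳ)² = 416.75
R² = 1 - SS_res/SS_tot = 1 - 0.0216 = 0.9784

0.9784


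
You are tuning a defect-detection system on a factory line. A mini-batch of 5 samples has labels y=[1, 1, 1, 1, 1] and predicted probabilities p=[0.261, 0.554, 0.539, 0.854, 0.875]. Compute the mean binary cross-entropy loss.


L[0] = -ln(0.261) = 1.3432
L[1] = -ln(0.554) = 0.5906
L[2] = -ln(0.539) = 0.618
L[3] = -ln(0.854) = 0.1578
L[4] = -ln(0.875) = 0.1335
mean = (1.3432 + 0.5906 + 0.618 + 0.1578 + 0.1335)/5 = 0.5686

0.5686


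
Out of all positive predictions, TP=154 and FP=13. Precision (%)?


Precision = TP/(TP+FP)
= 154/(154+13)
= 154/167 = 92.22%

92.22%


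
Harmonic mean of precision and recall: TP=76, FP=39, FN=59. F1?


Precision = 76/115 = 0.6609
Recall = 76/135 = 0.563
F1 = 2·P·R/(P+R) = 2·TP/(2·TP+FP+FN) = 152/(152+39+59) = 152/250 = 0.608

0.608


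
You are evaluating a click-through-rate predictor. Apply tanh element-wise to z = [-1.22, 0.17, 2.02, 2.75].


tanh(-1.22) = -0.8397
tanh(0.17) = 0.1684
tanh(2.02) = 0.9654
tanh(2.75) = 0.9919
result = [-0.8397, 0.1684, 0.9654, 0.9919]

[-0.8397, 0.1684, 0.9654, 0.9919]


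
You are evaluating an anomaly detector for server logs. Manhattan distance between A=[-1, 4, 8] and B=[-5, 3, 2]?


d = |-1+ 5| + |4-3| + |8-2|
  = 4 + 1 + 6
  = 11

11


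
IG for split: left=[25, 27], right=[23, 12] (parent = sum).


Parent = [48, 39], H_parent = 0.9923
H_left = 0.9989 (n=52), H_right = 0.9275 (n=35)
H_children = (52/87)·0.9989 + (35/87)·0.9275 = 0.9702
IG = 0.9923 - 0.9702 = 0.0221

0.0221


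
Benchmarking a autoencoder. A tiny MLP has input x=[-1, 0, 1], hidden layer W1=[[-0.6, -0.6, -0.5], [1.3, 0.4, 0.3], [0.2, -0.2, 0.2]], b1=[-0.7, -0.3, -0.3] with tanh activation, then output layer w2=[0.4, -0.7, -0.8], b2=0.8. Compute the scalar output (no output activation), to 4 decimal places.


z1[0] = (-0.6)·(-1) + (-0.6)·(0) + (-0.5)·(1) - 0.7 = -0.6
z1[1] = (1.3)·(-1) + (0.4)·(0) + (0.3)·(1) - 0.3 = -1.3
z1[2] = (0.2)·(-1) + (-0.2)·(0) + (0.2)·(1) - 0.3 = -0.3
h = tanh(z1) = [-0.537, -0.8617, -0.2913]
output = (0.4)·(-0.537) + (-0.7)·(-0.8617) + (-0.8)·(-0.2913) + 0.8 = 1.4214

1.4214


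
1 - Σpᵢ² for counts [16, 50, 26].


Probabilities: [16/92, 50/92, 26/92] ≈ [0.1739, 0.5435, 0.2826]
Σpᵢ² = (256 + 2500 + 676)/92² = 3432/8464
Gini = 1 - Σpᵢ² = 1 - 3432/8464 = 0.5945

0.5945


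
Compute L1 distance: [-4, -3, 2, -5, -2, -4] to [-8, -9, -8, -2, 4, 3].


d = |-4+ 8| + |-3+ 9| + |2+ 8| + |-5+ 2| + |-2-4| + |-4-3|
  = 4 + 6 + 10 + 3 + 6 + 7
  = 36

36


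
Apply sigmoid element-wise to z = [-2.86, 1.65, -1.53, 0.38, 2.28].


σ(-2.86) = 1/(1+e^2.86) = 0.0542
σ(1.65) = 1/(1+e^-1.65) = 0.8389
σ(-1.53) = 1/(1+e^1.53) = 0.178
σ(0.38) = 1/(1+e^-0.38) = 0.5939
σ(2.28) = 1/(1+e^-2.28) = 0.9072
result = [0.0542, 0.8389, 0.178, 0.5939, 0.9072]

[0.0542, 0.8389, 0.178, 0.5939, 0.9072]


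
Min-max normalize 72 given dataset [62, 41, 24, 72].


min=24, max=72
(72-24)/(72-24) = 48/48 = 1.0

1.0


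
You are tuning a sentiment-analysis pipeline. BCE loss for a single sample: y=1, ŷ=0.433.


BCE = -[y·ln(p) + (1-y)·ln(1-p)]
= -1·ln(0.433) - 0
= -ln(0.433) = 0.837

0.837


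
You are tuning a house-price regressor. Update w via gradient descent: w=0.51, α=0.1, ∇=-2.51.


w_new = w - α·∇
= 0.51 - 0.1·-2.51
= 0.51 + 0.251
= 0.761

0.761


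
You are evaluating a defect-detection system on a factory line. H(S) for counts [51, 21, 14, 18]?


Probabilities: [51/104, 21/104, 14/104, 18/104] ≈ [0.4904, 0.2019, 0.1346, 0.1731]
H = -((51/104)·log₂(51/104) + (21/104)·log₂(21/104) + (14/104)·log₂(14/104) + (18/104)·log₂(18/104))
  = 1.7976 bits

1.7976 bits


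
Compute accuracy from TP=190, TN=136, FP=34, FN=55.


Accuracy = (TP+TN)/(TP+TN+FP+FN)
= (190+136)/(415)
= 326/415 = 78.55%

78.55%


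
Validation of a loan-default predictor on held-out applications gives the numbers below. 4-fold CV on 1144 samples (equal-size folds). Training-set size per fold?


Fold size = 1144/4 = 286
Training per fold = 1144 - 286 = 858

858


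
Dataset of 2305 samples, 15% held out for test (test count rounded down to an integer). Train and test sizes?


Test = ⌊2305·15/100⌋ = 345
Train = 2305 - 345 = 1960

Train: 1960, Test: 345


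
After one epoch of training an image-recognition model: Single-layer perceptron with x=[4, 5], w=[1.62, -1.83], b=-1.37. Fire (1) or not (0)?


z = (4)·(1.62) + (5)·(-1.83) - 1.37
  = -4.04
step(z) = 0 (z<0)

0


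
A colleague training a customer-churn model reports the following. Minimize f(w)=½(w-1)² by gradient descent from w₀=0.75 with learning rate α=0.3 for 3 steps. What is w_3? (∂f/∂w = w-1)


step 1: grad = 0.75-1 = -0.25; w = 0.75 - 0.3·(-0.25) = 0.825
step 2: grad = 0.825-1 = -0.175; w = 0.825 - 0.3·(-0.175) = 0.8775
step 3: grad = 0.8775-1 = -0.1225; w = 0.8775 - 0.3·(-0.1225) = 0.91425

0.91425


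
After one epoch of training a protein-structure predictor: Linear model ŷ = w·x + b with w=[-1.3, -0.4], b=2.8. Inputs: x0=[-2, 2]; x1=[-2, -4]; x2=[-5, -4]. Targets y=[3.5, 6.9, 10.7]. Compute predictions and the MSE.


ŷ0 = (-1.3)·(-2) + (-0.4)·(2) + 2.8 = 4.6
ŷ1 = (-1.3)·(-2) + (-0.4)·(-4) + 2.8 = 7.0
ŷ2 = (-1.3)·(-5) + (-0.4)·(-4) + 2.8 = 10.9
errors² = [1.21, 0.01, 0.04]
MSE = 1.2600/3 = 0.42

0.42


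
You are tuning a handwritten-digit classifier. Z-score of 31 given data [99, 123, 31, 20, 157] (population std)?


μ = 86, σ = 52.8394
z = (31 - 86)/52.8394 = -1.0409

-1.0409


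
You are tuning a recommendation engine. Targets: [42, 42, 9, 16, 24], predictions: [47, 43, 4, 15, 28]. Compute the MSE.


Squared errors: (42-47)²=25, (42-43)²=1, (9-4)²=25, (16-15)²=1, (24-28)²=16
Sum = 68
MSE = 68/5 = 68/5

68/5


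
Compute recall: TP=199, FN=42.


Recall = TP/(TP+FN)
= 199/(199+42)
= 199/241 = 82.57%

82.57%


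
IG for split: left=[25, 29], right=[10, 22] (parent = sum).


Parent = [35, 51], H_parent = 0.9749
H_left = 0.996 (n=54), H_right = 0.896 (n=32)
H_children = (54/86)·0.996 + (32/86)·0.896 = 0.9588
IG = 0.9749 - 0.9588 = 0.0161

0.0161


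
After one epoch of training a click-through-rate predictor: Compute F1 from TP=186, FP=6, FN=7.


Precision = 186/192 = 0.9688
Recall = 186/193 = 0.9637
F1 = 2·P·R/(P+R) = 2·TP/(2·TP+FP+FN) = 372/(372+6+7) = 372/385 = 0.9662

0.9662


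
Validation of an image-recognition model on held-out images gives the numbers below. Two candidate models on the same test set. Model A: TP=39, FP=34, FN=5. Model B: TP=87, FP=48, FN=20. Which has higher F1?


Model A: P=39/73=0.5342, R=39/44=0.8864, F1=2PR/(P+R)=2TP/(2TP+FP+FN)=78/117=0.6667
Model B: P=87/135=0.6444, R=87/107=0.8131, F1=2PR/(P+R)=2TP/(2TP+FP+FN)=174/242=0.719
0.6667 < 0.719 → Model B

Model B


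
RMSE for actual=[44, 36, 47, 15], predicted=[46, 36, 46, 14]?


MSE = 6/4 = 1.5
RMSE = √(6/4) = 1.2247

1.2247


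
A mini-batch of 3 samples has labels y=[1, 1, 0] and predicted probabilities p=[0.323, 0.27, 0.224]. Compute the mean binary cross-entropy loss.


L[0] = -ln(0.323) = 1.1301
L[1] = -ln(0.27) = 1.3093
L[2] = -ln(1-0.224) = -ln(0.776) = 0.2536
mean = (1.1301 + 1.3093 + 0.2536)/3 = 0.8977

0.8977


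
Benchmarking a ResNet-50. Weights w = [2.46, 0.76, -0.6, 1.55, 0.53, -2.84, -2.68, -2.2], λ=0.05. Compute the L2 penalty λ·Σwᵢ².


‖w‖₂² = (2.46)² + (0.76)² + (-0.6)² + (1.55)² + (0.53)² + (-2.84)² + (-2.68)² + (-2.2)²
     = 6.0516 + 0.5776 + 0.36 + 2.4025 + 0.2809 + 8.0656 + 7.1824 + 4.84
     = 29.7606
λ·‖w‖₂² = 0.05·29.7606 = 1.48803

1.48803


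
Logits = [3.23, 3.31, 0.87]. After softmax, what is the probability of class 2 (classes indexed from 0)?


Exponentials: e^3.23=25.2797, e^3.31=27.3851, e^0.87=2.3869
Sum = 55.0517
Softmax = [0.4592, 0.4974, 0.0434]
p[2] = 2.3869/55.0517 = 0.0434

0.0434


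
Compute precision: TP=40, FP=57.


Precision = TP/(TP+FP)
= 40/(40+57)
= 40/97 = 41.24%

41.24%


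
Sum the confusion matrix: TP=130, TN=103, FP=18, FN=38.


Total = TP + TN + FP + FN
= 130 + 103 + 18 + 38
= 289
(Predicted positive: 148, predicted negative: 141)

289


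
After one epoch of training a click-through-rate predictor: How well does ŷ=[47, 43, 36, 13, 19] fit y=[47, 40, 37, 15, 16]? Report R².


ȳ = 31
SS_res = Σ(y-ŷ)² = 23
SS_tot = Σ(y-ȳ)² = 854
R² = 1 - SS_res/SS_tot = 1 - 0.0269 = 0.9731

0.9731


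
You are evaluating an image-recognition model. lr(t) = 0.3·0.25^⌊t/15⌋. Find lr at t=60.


n_drops = ⌊60/15⌋ = 4
lr = 0.3·0.25^4 = 0.3·0.00390625 = 0.001171875

0.001171875


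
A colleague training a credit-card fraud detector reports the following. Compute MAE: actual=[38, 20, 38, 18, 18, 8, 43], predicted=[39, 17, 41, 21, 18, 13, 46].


Absolute errors: |38-39|=1, |20-17|=3, |38-41|=3, |18-21|=3, |18-18|=0, |8-13|=5, |43-46|=3
Sum = 18
MAE = 18/7 = 18/7

18/7


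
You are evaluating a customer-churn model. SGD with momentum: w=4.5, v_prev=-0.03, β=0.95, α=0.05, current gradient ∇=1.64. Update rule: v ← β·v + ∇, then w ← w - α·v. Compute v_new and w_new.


v_new = 0.95·-0.03 + 1.64 = -0.0285 + 1.64 = 1.6115
w_new = 4.5 - 0.05·1.6115 = 4.5 - 0.080575 = 4.419425

v_new=1.6115, w_new=4.419425


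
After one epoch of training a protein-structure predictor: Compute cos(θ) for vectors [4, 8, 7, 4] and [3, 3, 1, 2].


A·B = 4·3 + 8·3 + 7·1 + 4·2 = 51
‖A‖ = √145 = 12.0416, ‖B‖ = √23 = 4.7958
cos = 51/(√145·√23) = 51/√3335 = 0.8831

0.8831


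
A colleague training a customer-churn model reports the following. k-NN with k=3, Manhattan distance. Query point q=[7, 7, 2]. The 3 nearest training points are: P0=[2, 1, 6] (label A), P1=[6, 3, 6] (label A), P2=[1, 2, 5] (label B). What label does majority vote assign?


d(q,P0) = 15  (label A)
d(q,P1) = 9  (label A)
d(q,P2) = 14  (label B)
Votes: A=2, B=1
Majority → A

A


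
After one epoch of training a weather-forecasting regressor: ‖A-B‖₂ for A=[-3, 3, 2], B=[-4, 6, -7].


d = √((-3+ 4)² + (3-6)² + (2+ 7)²)
  = √(1 + 9 + 81)
  = √91 = 9.5394

9.5394


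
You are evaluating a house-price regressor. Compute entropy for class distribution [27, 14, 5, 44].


Probabilities: [27/90, 14/90, 5/90, 44/90] ≈ [0.3, 0.1556, 0.0556, 0.4889]
H = -((27/90)·log₂(27/90) + (14/90)·log₂(14/90) + (5/90)·log₂(5/90) + (44/90)·log₂(44/90))
  = 1.6751 bits

1.6751 bits


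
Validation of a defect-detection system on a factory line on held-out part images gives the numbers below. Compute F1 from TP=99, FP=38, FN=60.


Precision = 99/137 = 0.7226
Recall = 99/159 = 0.6226
F1 = 2·P·R/(P+R) = 2·TP/(2·TP+FP+FN) = 198/(198+38+60) = 198/296 = 0.6689

0.6689


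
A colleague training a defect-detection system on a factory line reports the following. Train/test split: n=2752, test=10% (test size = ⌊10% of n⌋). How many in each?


Test = ⌊2752·10/100⌋ = 275
Train = 2752 - 275 = 2477

Train: 2477, Test: 275


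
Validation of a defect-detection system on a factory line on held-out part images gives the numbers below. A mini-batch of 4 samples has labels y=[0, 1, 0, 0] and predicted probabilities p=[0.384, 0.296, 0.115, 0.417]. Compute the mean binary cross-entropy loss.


L[0] = -ln(1-0.384) = -ln(0.616) = 0.4845
L[1] = -ln(0.296) = 1.2174
L[2] = -ln(1-0.115) = -ln(0.885) = 0.1222
L[3] = -ln(1-0.417) = -ln(0.583) = 0.5396
mean = (0.4845 + 1.2174 + 0.1222 + 0.5396)/4 = 0.5909

0.5909


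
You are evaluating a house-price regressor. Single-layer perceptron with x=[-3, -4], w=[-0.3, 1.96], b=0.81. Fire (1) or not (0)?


z = (-3)·(-0.3) + (-4)·(1.96) + 0.81
  = -6.13
step(z) = 0 (z<0)

0


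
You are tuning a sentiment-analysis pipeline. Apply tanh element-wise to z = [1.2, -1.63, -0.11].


tanh(1.2) = 0.8337
tanh(-1.63) = -0.9261
tanh(-0.11) = -0.1096
result = [0.8337, -0.9261, -0.1096]

[0.8337, -0.9261, -0.1096]


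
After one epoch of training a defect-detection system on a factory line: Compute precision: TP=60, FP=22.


Precision = TP/(TP+FP)
= 60/(60+22)
= 60/82 = 73.17%

73.17%


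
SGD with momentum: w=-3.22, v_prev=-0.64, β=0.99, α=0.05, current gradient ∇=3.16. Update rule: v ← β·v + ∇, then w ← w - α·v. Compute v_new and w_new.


v_new = 0.99·-0.64 + 3.16 = -0.6336 + 3.16 = 2.5264
w_new = -3.22 - 0.05·2.5264 = -3.22 - 0.12632 = -3.34632

v_new=2.5264, w_new=-3.34632


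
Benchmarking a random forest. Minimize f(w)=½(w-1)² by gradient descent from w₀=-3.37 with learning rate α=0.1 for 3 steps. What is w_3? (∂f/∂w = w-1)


step 1: grad = -3.37-1 = -4.37; w = -3.37 - 0.1·(-4.37) = -2.933
step 2: grad = -2.933-1 = -3.933; w = -2.933 - 0.1·(-3.933) = -2.5397
step 3: grad = -2.5397-1 = -3.5397; w = -2.5397 - 0.1·(-3.5397) = -2.18573

-2.18573


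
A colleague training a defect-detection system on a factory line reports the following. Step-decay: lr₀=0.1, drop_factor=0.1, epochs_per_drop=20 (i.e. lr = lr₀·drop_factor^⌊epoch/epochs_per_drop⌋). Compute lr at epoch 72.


n_drops = ⌊72/20⌋ = 3
lr = 0.1·0.1^3 = 0.1·0.001 = 0.0001

0.0001


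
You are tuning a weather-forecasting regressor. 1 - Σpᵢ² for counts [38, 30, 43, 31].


Probabilities: [38/142, 30/142, 43/142, 31/142] ≈ [0.2676, 0.2113, 0.3028, 0.2183]
Σpᵢ² = (1444 + 900 + 1849 + 961)/142² = 5154/20164
Gini = 1 - Σpᵢ² = 1 - 5154/20164 = 0.7444

0.7444


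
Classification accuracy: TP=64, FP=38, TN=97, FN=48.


Accuracy = (TP+TN)/(TP+TN+FP+FN)
= (64+97)/(247)
= 161/247 = 65.18%

65.18%


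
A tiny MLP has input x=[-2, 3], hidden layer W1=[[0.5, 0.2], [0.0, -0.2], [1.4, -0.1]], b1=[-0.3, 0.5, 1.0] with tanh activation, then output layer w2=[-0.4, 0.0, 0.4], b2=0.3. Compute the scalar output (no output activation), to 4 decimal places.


z1[0] = (0.5)·(-2) + (0.2)·(3) - 0.3 = -0.7
z1[1] = (0.0)·(-2) + (-0.2)·(3) + 0.5 = -0.1
z1[2] = (1.4)·(-2) + (-0.1)·(3) + 1.0 = -2.1
h = tanh(z1) = [-0.6044, -0.0997, -0.9705]
output = (-0.4)·(-0.6044) + (0.0)·(-0.0997) + (0.4)·(-0.9705) + 0.3 = 0.1536

0.1536


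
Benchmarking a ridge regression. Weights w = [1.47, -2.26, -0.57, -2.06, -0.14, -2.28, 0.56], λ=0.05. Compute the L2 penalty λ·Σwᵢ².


‖w‖₂² = (1.47)² + (-2.26)² + (-0.57)² + (-2.06)² + (-0.14)² + (-2.28)² + (0.56)²
     = 2.1609 + 5.1076 + 0.3249 + 4.2436 + 0.0196 + 5.1984 + 0.3136
     = 17.3686
λ·‖w‖₂² = 0.05·17.3686 = 0.86843

0.86843


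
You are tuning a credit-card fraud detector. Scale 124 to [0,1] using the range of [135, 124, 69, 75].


min=69, max=135
(124-69)/(135-69) = 55/66 = 0.8333

0.8333


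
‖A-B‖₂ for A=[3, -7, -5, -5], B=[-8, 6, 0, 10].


d = √((3+ 8)² + (-7-6)² + (-5-0)² + (-5-10)²)
  = √(121 + 169 + 25 + 225)
  = √540 = 23.2379

23.2379


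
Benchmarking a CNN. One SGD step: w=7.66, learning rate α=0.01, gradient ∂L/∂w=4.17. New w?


w_new = w - α·∇
= 7.66 - 0.01·4.17
= 7.66 - 0.0417
= 7.6183

7.6183


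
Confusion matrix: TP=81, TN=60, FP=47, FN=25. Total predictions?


Total = TP + TN + FP + FN
= 81 + 60 + 47 + 25
= 213
(Predicted positive: 128, predicted negative: 85)

213


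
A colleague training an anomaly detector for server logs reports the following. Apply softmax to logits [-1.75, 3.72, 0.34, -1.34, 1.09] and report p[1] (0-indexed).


Exponentials: e^-1.75=0.1738, e^3.72=41.2644, e^0.34=1.4049, e^-1.34=0.2618, e^1.09=2.9743
Sum = 46.0792
Softmax = [0.0038, 0.8955, 0.0305, 0.0057, 0.0645]
p[1] = 41.2644/46.0792 = 0.8955

0.8955


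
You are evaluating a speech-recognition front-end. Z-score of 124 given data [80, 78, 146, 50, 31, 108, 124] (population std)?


μ = 88.1429, σ = 37.639
z = (124 - 88.1429)/37.639 = 0.9527

0.9527


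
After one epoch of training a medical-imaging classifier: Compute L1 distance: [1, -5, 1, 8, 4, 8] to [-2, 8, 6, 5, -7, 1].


d = |1+ 2| + |-5-8| + |1-6| + |8-5| + |4+ 7| + |8-1|
  = 3 + 13 + 5 + 3 + 11 + 7
  = 42

42


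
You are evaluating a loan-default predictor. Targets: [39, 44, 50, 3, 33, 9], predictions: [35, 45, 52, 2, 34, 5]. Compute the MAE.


Absolute errors: |39-35|=4, |44-45|=1, |50-52|=2, |3-2|=1, |33-34|=1, |9-5|=4
Sum = 13
MAE = 13/6 = 13/6

13/6


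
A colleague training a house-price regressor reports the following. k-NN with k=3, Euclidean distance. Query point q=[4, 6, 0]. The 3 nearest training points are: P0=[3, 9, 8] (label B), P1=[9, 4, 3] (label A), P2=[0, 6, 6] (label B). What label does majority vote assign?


d(q,P0) = 8.6023  (label B)
d(q,P1) = 6.1644  (label A)
d(q,P2) = 7.2111  (label B)
Votes: A=1, B=2
Majority → B

B


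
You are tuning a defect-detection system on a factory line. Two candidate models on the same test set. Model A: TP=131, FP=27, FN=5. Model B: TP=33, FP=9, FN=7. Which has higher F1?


Model A: P=131/158=0.8291, R=131/136=0.9632, F1=2PR/(P+R)=2TP/(2TP+FP+FN)=262/294=0.8912
Model B: P=33/42=0.7857, R=33/40=0.825, F1=2PR/(P+R)=2TP/(2TP+FP+FN)=66/82=0.8049
0.8912 > 0.8049 → Model A

Model A


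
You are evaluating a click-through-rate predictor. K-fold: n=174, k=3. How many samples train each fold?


Fold size = 174/3 = 58
Training per fold = 174 - 58 = 116

116


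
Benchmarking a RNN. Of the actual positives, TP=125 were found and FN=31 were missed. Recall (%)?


Recall = TP/(TP+FN)
= 125/(125+31)
= 125/156 = 80.13%

80.13%


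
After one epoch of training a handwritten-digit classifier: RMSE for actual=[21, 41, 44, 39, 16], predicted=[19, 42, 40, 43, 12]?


MSE = 53/5 = 10.6
RMSE = √(53/5) = 3.2558

3.2558


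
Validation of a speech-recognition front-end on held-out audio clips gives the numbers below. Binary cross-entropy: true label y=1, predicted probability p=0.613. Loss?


BCE = -[y·ln(p) + (1-y)·ln(1-p)]
= -1·ln(0.613) - 0
= -ln(0.613) = 0.4894

0.4894


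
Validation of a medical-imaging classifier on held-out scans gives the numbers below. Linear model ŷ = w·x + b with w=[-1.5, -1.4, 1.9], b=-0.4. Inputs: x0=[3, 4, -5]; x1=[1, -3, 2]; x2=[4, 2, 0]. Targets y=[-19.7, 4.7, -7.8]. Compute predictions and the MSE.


ŷ0 = (-1.5)·(3) + (-1.4)·(4) + (1.9)·(-5) - 0.4 = -20.0
ŷ1 = (-1.5)·(1) + (-1.4)·(-3) + (1.9)·(2) - 0.4 = 6.1
ŷ2 = (-1.5)·(4) + (-1.4)·(2) + (1.9)·(0) - 0.4 = -9.2
errors² = [0.09, 1.96, 1.96]
MSE = 4.0100/3 = 1.3367

1.3367


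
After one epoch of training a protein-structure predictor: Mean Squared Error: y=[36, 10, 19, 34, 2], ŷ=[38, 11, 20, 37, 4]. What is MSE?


Squared errors: (36-38)²=4, (10-11)²=1, (19-20)²=1, (34-37)²=9, (2-4)²=4
Sum = 19
MSE = 19/5 = 19/5

19/5


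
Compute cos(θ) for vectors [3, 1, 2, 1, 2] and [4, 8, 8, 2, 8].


A·B = 3·4 + 1·8 + 2·8 + 1·2 + 2·8 = 54
‖A‖ = √19 = 4.3589, ‖B‖ = √212 = 14.5602
cos = 54/(√19·√212) = 54/√4028 = 0.8508

0.8508


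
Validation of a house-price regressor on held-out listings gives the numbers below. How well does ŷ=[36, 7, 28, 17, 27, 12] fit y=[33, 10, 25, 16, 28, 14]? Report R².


ȳ = 21
SS_res = Σ(y-ŷ)² = 33
SS_tot = Σ(y-ȳ)² = 404
R² = 1 - SS_res/SS_tot = 1 - 0.0817 = 0.9183

0.9183


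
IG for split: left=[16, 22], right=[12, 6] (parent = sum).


Parent = [28, 28], H_parent = 1
H_left = 0.9819 (n=38), H_right = 0.9183 (n=18)
H_children = (38/56)·0.9819 + (18/56)·0.9183 = 0.9615
IG = 1 - 0.9615 = 0.0385

0.0385


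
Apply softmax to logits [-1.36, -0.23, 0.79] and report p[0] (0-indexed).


Exponentials: e^-1.36=0.2567, e^-0.23=0.7945, e^0.79=2.2034
Sum = 3.2546
Softmax = [0.0789, 0.2441, 0.677]
p[0] = 0.2567/3.2546 = 0.0789

0.0789


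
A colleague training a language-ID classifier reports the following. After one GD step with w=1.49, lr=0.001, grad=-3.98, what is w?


w_new = w - α·∇
= 1.49 - 0.001·-3.98
= 1.49 + 0.00398
= 1.49398

1.49398


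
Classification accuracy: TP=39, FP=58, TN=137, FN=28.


Accuracy = (TP+TN)/(TP+TN+FP+FN)
= (39+137)/(262)
= 176/262 = 67.18%

67.18%


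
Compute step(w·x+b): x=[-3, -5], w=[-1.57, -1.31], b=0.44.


z = (-3)·(-1.57) + (-5)·(-1.31) + 0.44
  = 11.7
step(z) = 1 (z≥0)

1


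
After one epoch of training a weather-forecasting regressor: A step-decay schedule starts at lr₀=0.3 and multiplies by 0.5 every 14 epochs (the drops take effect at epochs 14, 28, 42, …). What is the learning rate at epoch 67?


n_drops = ⌊67/14⌋ = 4
lr = 0.3·0.5^4 = 0.3·0.0625 = 0.01875

0.01875


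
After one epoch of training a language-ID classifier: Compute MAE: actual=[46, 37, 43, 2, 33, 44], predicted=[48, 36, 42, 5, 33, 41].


Absolute errors: |46-48|=2, |37-36|=1, |43-42|=1, |2-5|=3, |33-33|=0, |44-41|=3
Sum = 10
MAE = 10/6 = 5/3

5/3


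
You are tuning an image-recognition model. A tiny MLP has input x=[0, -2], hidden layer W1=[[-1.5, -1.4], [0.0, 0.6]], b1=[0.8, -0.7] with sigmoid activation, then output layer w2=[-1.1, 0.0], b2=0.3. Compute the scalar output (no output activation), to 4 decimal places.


z1[0] = (-1.5)·(0) + (-1.4)·(-2) + 0.8 = 3.6
z1[1] = (0.0)·(0) + (0.6)·(-2) - 0.7 = -1.9
h = sigmoid(z1) = [0.9734, 0.1301]
output = (-1.1)·(0.9734) + (0.0)·(0.1301) + 0.3 = -0.7707

-0.7707


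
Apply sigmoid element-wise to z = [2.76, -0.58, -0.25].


σ(2.76) = 1/(1+e^-2.76) = 0.9405
σ(-0.58) = 1/(1+e^0.58) = 0.3589
σ(-0.25) = 1/(1+e^0.25) = 0.4378
result = [0.9405, 0.3589, 0.4378]

[0.9405, 0.3589, 0.4378]


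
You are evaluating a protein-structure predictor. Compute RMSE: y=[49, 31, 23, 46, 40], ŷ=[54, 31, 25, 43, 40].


MSE = 38/5 = 7.6
RMSE = √(38/5) = 2.7568

2.7568


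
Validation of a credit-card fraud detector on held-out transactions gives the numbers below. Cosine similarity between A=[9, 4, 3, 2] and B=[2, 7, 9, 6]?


A·B = 9·2 + 4·7 + 3·9 + 2·6 = 85
‖A‖ = √110 = 10.4881, ‖B‖ = √170 = 13.0384
cos = 85/(√110·√170) = 85/√18700 = 0.6216

0.6216


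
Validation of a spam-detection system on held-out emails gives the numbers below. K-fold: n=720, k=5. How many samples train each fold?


Fold size = 720/5 = 144
Training per fold = 720 - 144 = 576

576


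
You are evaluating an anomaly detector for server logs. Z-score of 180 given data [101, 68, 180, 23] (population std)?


μ = 93, σ = 57.3542
z = (180 - 93)/57.3542 = 1.5169

1.5169


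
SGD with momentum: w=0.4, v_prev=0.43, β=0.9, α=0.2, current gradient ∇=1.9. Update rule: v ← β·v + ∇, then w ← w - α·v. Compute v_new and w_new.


v_new = 0.9·0.43 + 1.9 = 0.387 + 1.9 = 2.287
w_new = 0.4 - 0.2·2.287 = 0.4 - 0.4574 = -0.0574

v_new=2.287, w_new=-0.0574
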